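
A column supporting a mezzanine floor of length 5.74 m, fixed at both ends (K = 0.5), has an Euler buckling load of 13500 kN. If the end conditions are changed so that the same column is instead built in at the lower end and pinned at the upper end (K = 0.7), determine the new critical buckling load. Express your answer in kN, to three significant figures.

P_cr ∝ 1/K², so P_cr,new = P_cr,old × (K_old/K_new)² = 13500 × (0.5/0.7)²
= 13500 × 0.5102 = 6890 kN

P_cr ≈ 6890 kN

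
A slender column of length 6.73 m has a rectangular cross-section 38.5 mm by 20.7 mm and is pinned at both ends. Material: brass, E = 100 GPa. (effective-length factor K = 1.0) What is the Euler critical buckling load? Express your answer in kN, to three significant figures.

P_cr ≈ 0.620 kN

Buckling occurs about the weak axis: I_min = h·b³/12 with b = 20.7 mm (the shorter side).
I_min = 38.5×20.7³/12 = 2.846×10^4 mm⁴
I = 2.846×10^4 mm⁴ = 2.846×10^-8 m⁴
Effective length L_e = K·L = 1 × 6.73 = 6.730 m
P_cr = π²EI / L_e² = π² × 100×10⁹ × 2.846×10^-8 / 6.730² = 620.1 N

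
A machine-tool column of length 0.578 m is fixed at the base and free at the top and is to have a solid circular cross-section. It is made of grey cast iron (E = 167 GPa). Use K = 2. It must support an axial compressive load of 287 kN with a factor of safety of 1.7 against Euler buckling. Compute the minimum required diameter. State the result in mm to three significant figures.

d ≈ 53.3 mm

Required P_cr = n·P = 1.7 × 287 = 487.9 kN
L_e = K·L = 2 × 0.578 = 1.156 m
Required I = P_cr·L_e²/(π²E) = 4.879×10^5 × 1.156² / (π² × 1.67×10^11) = 3.956×10^-7 m⁴
I_req = 3.956×10^5 mm⁴
Solid circle: I = πd⁴/64  ⇒  d = (64I/π)^(1/4) = (64×3.956×10^5/π)^(1/4) = 53.3 mm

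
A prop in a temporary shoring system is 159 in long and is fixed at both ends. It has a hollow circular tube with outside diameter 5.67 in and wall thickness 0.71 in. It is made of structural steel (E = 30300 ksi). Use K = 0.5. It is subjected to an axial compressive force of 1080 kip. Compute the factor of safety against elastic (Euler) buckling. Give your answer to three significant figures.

n ≈ 1.52

Inner diameter d_i = 5.67 − 2×0.71 = 4.250 in
I = π(d_o⁴ − d_i⁴)/64 = π(5.67⁴ − 4.250⁴)/64 = 34.72 in⁴
Effective length L_e = K·L = 0.5 × 159 = 79.50 in
P_cr = π²EI / L_e² = π² × 30300×10³ × 34.72 / 79.50² = 1.643×10^6 lb
Factor of safety n = P_cr / P = 1642.8 / 1080 = 1.52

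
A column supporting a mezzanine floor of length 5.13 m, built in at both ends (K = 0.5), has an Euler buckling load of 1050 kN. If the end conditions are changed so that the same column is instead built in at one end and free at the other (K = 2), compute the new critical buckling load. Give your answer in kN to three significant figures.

P_cr ∝ 1/K², so P_cr,new = P_cr,old × (K_old/K_new)² = 1050 × (0.5/2)²
= 1050 × 0.06250 = 65.6 kN

P_cr ≈ 65.6 kN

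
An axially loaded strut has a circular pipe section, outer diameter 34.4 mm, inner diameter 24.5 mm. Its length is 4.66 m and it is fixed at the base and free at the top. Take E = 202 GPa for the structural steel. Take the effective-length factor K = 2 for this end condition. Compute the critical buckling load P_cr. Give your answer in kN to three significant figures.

d_o = 34.4 mm, d_i = 24.5 mm
I = π(d_o⁴ − d_i⁴)/64 = π(34.4⁴ − 24.50⁴)/64 = 5.105×10^4 mm⁴
I = 5.105×10^4 mm⁴ = 5.105×10^-8 m⁴
Effective length L_e = K·L = 2 × 4.66 = 9.320 m
P_cr = π²EI / L_e² = π² × 202×10⁹ × 5.105×10^-8 / 9.320² = 1.172×10^3 N

P_cr ≈ 1.17 kN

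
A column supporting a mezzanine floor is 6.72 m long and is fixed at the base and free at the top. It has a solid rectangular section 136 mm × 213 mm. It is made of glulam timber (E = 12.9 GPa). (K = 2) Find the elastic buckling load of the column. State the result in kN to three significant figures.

Buckling occurs about the weak axis: I_min = h·b³/12 with b = 136 mm (the shorter side).
I_min = 213×136³/12 = 4.465×10^7 mm⁴
I = 4.465×10^7 mm⁴ = 4.465×10^-5 m⁴
Effective length L_e = K·L = 2 × 6.72 = 13.44 m
P_cr = π²EI / L_e² = π² × 12.9×10⁹ × 4.465×10^-5 / 13.44² = 3.147×10^4 N

P_cr ≈ 31.5 kN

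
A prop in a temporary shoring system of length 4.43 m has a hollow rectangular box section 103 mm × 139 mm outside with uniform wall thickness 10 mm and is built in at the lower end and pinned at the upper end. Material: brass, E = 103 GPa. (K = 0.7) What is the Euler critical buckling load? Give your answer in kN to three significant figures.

Inner dimensions: h_i = 139 − 2×10 = 119.0 mm, b_i = 103 − 2×10 = 83.00 mm
Weak-axis I_min = (h_o·b_o³ − h_i·b_i³)/12 with b_o = 103, b_i = 83.00 mm (shorter outer/inner sides).
I_min = (139×103³ − 119.0×83.00³)/12 = 6.987×10^6 mm⁴
I = 6.987×10^6 mm⁴ = 6.987×10^-6 m⁴
Effective length L_e = K·L = 0.7 × 4.43 = 3.101 m
P_cr = π²EI / L_e² = π² × 103×10⁹ × 6.987×10^-6 / 3.101² = 7.386×10^5 N

P_cr ≈ 739 kN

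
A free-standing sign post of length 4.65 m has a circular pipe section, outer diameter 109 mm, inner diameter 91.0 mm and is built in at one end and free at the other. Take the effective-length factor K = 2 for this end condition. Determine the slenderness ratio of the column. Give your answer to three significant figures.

λ ≈ 262

d_o = 109 mm, d_i = 91.0 mm
I = π(d_o⁴ − d_i⁴)/64 = π(109⁴ − 91.00⁴)/64 = 3.563×10^6 mm⁴
A = 2.827×10^3 mm²;  r_min = √(I/A) = √(3.563×10^6/2.827×10^3) = 35.50 mm
L_e = K·L = 2 × 4.65 m = 9.300 m = 9300.0 mm
λ = L_e / r_min = 9300.0 / 35.50 = 262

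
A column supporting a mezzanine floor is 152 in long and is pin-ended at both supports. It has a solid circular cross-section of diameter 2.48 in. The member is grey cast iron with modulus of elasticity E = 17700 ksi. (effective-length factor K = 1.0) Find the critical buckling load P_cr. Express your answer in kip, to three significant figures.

I = πd⁴/64 = π×2.48⁴/64 = 1.857 in⁴
Effective length L_e = K·L = 1 × 152 = 152.0 in
P_cr = π²EI / L_e² = π² × 17700×10³ × 1.857 / 152.0² = 1.404×10^4 lb

P_cr ≈ 14.0 kip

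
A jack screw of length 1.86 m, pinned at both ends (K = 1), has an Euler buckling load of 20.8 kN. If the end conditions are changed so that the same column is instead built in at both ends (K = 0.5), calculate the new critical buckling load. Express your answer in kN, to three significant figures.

P_cr ≈ 83.2 kN

P_cr ∝ 1/K², so P_cr,new = P_cr,old × (K_old/K_new)² = 20.8 × (1/0.5)²
= 20.8 × 4.000 = 83.2 kN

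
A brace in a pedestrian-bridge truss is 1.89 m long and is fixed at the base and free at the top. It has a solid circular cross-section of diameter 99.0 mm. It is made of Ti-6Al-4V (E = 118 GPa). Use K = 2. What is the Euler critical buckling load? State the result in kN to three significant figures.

P_cr ≈ 384 kN

I = πd⁴/64 = π×99.0⁴/64 = 4.715×10^6 mm⁴
I = 4.715×10^6 mm⁴ = 4.715×10^-6 m⁴
Effective length L_e = K·L = 2 × 1.89 = 3.780 m
P_cr = π²EI / L_e² = π² × 118×10⁹ × 4.715×10^-6 / 3.780² = 3.843×10^5 N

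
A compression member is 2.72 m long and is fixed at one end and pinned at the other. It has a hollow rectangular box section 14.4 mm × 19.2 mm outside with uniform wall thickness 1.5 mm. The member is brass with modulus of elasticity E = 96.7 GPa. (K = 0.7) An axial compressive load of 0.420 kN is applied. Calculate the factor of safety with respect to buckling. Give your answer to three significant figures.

Inner dimensions: h_i = 19.2 − 2×1.5 = 16.20 mm, b_i = 14.4 − 2×1.5 = 11.40 mm
Weak-axis I_min = (h_o·b_o³ − h_i·b_i³)/12 with b_o = 14.4, b_i = 11.40 mm (shorter outer/inner sides).
I_min = (19.2×14.4³ − 16.20×11.40³)/12 = 2.777×10^3 mm⁴
I = 2.777×10^3 mm⁴ = 2.777×10^-9 m⁴
Effective length L_e = K·L = 0.7 × 2.72 = 1.904 m
P_cr = π²EI / L_e² = π² × 96.7×10⁹ × 2.777×10^-9 / 1.904² = 731.2 N
Factor of safety n = P_cr / P = 0.73121 / 0.420 = 1.74

n ≈ 1.74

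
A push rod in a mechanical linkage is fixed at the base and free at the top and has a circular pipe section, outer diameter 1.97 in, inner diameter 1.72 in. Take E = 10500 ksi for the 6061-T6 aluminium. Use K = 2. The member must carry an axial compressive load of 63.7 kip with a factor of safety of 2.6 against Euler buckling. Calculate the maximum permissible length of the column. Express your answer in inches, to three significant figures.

L_max ≈ 6.96 in

d_o = 1.97 in, d_i = 1.72 in
I = π(d_o⁴ − d_i⁴)/64 = π(1.97⁴ − 1.720⁴)/64 = 0.3097 in⁴
Required critical load P_cr = n·P = 2.6 × 63.7 = 165.6 kip = 1.656×10^5 lb
From P_cr = π²EI/(K·L)²:  L = (1/K)·√(π²EI/P_cr) = (1/2)·√(π²×1.05×10^7×0.3097/1.656×10^5)
L = 6.96 in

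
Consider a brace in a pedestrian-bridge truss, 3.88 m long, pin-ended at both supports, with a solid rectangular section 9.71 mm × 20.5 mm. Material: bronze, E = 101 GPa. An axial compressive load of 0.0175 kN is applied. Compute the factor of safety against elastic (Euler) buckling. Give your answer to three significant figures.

Buckling occurs about the weak axis: I_min = h·b³/12 with b = 9.71 mm (the shorter side).
I_min = 20.5×9.71³/12 = 1.564×10^3 mm⁴
I = 1.564×10^3 mm⁴ = 1.564×10^-9 m⁴
Effective length L_e = K·L = 1 × 3.88 = 3.880 m
P_cr = π²EI / L_e² = π² × 101×10⁹ × 1.564×10^-9 / 3.880² = 103.6 N
Factor of safety n = P_cr / P = 0.10356 / 0.0175 = 5.92

n ≈ 5.92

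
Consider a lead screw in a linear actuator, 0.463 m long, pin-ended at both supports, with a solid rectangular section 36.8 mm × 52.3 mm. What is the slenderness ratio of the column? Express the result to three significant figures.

λ ≈ 43.6

Buckling occurs about the weak axis: I_min = h·b³/12 with b = 36.8 mm (the shorter side).
I_min = 52.3×36.8³/12 = 2.172×10^5 mm⁴
A = 1.925×10^3 mm²;  r_min = √(I/A) = √(2.172×10^5/1.925×10^3) = 10.62 mm
L_e = K·L = 1 × 0.463 m = 0.4630 m = 463.00 mm
λ = L_e / r_min = 463.00 / 10.62 = 43.6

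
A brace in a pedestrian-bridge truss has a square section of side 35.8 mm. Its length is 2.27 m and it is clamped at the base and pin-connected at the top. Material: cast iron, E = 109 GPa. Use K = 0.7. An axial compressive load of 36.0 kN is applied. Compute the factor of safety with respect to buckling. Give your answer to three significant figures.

n ≈ 1.62

I = a⁴/12 = 35.8⁴/12 = 1.369×10^5 mm⁴
I = 1.369×10^5 mm⁴ = 1.369×10^-7 m⁴
Effective length L_e = K·L = 0.7 × 2.27 = 1.589 m
P_cr = π²EI / L_e² = π² × 109×10⁹ × 1.369×10^-7 / 1.589² = 5.832×10^4 N
Factor of safety n = P_cr / P = 58.322 / 36.0 = 1.62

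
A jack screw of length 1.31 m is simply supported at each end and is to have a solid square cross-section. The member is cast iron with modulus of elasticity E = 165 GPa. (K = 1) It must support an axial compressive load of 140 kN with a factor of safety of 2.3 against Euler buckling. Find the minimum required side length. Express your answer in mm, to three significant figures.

a ≈ 44.9 mm

Required P_cr = n·P = 2.3 × 140 = 322.0 kN
L_e = K·L = 1 × 1.31 = 1.310 m
Required I = P_cr·L_e²/(π²E) = 3.220×10^5 × 1.310² / (π² × 1.65×10^11) = 3.393×10^-7 m⁴
I_req = 3.393×10^5 mm⁴
Solid square: I = a⁴/12  ⇒  a = (12I)^(1/4) = (12×3.393×10^5)^(1/4) = 44.9 mm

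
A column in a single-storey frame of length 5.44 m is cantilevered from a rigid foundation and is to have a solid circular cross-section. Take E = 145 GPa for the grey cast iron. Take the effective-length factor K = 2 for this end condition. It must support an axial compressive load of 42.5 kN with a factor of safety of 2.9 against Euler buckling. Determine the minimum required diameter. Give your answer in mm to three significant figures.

d ≈ 120 mm

Required P_cr = n·P = 2.9 × 42.5 = 123.2 kN
L_e = K·L = 2 × 5.44 = 10.88 m
Required I = P_cr·L_e²/(π²E) = 1.232×10^5 × 10.88² / (π² × 1.45×10^11) = 1.019×10^-5 m⁴
I_req = 1.019×10^7 mm⁴
Solid circle: I = πd⁴/64  ⇒  d = (64I/π)^(1/4) = (64×1.019×10^7/π)^(1/4) = 120 mm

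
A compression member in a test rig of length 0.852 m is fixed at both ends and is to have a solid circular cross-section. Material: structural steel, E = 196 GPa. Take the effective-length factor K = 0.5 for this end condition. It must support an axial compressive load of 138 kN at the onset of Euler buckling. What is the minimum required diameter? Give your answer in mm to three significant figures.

d ≈ 22.7 mm

L_e = K·L = 0.5 × 0.852 = 0.4260 m
Required I = P_cr·L_e²/(π²E) = 1.380×10^5 × 0.4260² / (π² × 1.96×10^11) = 1.295×10^-8 m⁴
I_req = 1.295×10^4 mm⁴
Solid circle: I = πd⁴/64  ⇒  d = (64I/π)^(1/4) = (64×1.295×10^4/π)^(1/4) = 22.7 mm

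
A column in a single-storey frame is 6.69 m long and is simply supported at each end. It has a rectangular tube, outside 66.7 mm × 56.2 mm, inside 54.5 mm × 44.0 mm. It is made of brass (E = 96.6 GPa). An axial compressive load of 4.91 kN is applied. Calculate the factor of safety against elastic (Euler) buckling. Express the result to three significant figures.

n ≈ 2.60

Weak-axis I_min = (h_o·b_o³ − h_i·b_i³)/12 with b_o = 56.2, b_i = 44.00 mm (shorter outer/inner sides).
I_min = (66.7×56.2³ − 54.50×44.00³)/12 = 5.998×10^5 mm⁴
I = 5.998×10^5 mm⁴ = 5.998×10^-7 m⁴
Effective length L_e = K·L = 1 × 6.69 = 6.690 m
P_cr = π²EI / L_e² = π² × 96.6×10⁹ × 5.998×10^-7 / 6.690² = 1.278×10^4 N
Factor of safety n = P_cr / P = 12.776 / 4.91 = 2.60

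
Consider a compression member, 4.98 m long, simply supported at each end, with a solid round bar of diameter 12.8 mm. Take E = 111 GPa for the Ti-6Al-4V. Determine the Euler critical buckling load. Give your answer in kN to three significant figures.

P_cr ≈ 0.0582 kN

I = πd⁴/64 = π×12.8⁴/64 = 1.318×10^3 mm⁴
I = 1.318×10^3 mm⁴ = 1.318×10^-9 m⁴
Effective length L_e = K·L = 1 × 4.98 = 4.980 m
P_cr = π²EI / L_e² = π² × 111×10⁹ × 1.318×10^-9 / 4.980² = 58.21 N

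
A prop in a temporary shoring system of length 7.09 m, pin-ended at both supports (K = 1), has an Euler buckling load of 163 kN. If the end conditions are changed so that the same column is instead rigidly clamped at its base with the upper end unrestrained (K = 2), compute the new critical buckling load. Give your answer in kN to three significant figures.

P_cr ∝ 1/K², so P_cr,new = P_cr,old × (K_old/K_new)² = 163 × (1/2)²
= 163 × 0.2500 = 40.8 kN

P_cr ≈ 40.8 kN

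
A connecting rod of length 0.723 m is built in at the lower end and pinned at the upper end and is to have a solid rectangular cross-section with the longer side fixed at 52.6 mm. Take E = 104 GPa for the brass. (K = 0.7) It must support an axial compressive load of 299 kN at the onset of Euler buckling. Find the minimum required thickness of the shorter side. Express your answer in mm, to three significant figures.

L_e = K·L = 0.7 × 0.723 = 0.5061 m
Required I = P_cr·L_e²/(π²E) = 2.990×10^5 × 0.5061² / (π² × 1.04×10^11) = 7.461×10^-8 m⁴
I_req = 7.461×10^4 mm⁴
Rectangle, weak axis: I_min = h·b³/12 with h = 52.6 mm fixed  ⇒  b = (12I/h)^(1/3) = 25.7 mm

b ≈ 25.7 mm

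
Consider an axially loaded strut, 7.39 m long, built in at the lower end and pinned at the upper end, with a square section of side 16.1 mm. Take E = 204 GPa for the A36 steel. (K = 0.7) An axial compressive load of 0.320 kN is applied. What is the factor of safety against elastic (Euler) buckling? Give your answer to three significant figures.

I = a⁴/12 = 16.1⁴/12 = 5.599×10^3 mm⁴
I = 5.599×10^3 mm⁴ = 5.599×10^-9 m⁴
Effective length L_e = K·L = 0.7 × 7.39 = 5.173 m
P_cr = π²EI / L_e² = π² × 204×10⁹ × 5.599×10^-9 / 5.173² = 421.3 N
Factor of safety n = P_cr / P = 0.42128 / 0.320 = 1.32

n ≈ 1.32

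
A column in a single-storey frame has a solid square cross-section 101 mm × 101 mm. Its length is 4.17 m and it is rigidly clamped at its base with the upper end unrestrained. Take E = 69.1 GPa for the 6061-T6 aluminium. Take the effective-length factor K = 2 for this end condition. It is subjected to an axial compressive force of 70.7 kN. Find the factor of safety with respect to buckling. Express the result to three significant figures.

n ≈ 1.20

I = a⁴/12 = 101⁴/12 = 8.672×10^6 mm⁴
I = 8.672×10^6 mm⁴ = 8.672×10^-6 m⁴
Effective length L_e = K·L = 2 × 4.17 = 8.340 m
P_cr = π²EI / L_e² = π² × 69.1×10⁹ × 8.672×10^-6 / 8.340² = 8.503×10^4 N
Factor of safety n = P_cr / P = 85.026 / 70.7 = 1.20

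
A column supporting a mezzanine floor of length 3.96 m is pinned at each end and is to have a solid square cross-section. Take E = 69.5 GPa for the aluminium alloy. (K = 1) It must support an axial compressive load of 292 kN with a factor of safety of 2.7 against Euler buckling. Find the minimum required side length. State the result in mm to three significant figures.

a ≈ 121 mm

Required P_cr = n·P = 2.7 × 292 = 788.4 kN
L_e = K·L = 1 × 3.96 = 3.960 m
Required I = P_cr·L_e²/(π²E) = 7.884×10^5 × 3.960² / (π² × 6.95×10^10) = 1.802×10^-5 m⁴
I_req = 1.802×10^7 mm⁴
Solid square: I = a⁴/12  ⇒  a = (12I)^(1/4) = (12×1.802×10^7)^(1/4) = 121 mm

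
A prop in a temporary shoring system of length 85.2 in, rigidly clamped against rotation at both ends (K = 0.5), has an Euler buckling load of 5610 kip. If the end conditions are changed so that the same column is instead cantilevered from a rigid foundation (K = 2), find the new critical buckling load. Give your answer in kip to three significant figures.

P_cr ≈ 351 kip

P_cr ∝ 1/K², so P_cr,new = P_cr,old × (K_old/K_new)² = 5610 × (0.5/2)²
= 5610 × 0.06250 = 351 kip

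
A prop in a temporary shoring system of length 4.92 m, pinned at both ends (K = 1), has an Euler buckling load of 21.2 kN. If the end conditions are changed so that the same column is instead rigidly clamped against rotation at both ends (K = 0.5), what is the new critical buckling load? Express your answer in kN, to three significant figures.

P_cr ≈ 84.8 kN

P_cr ∝ 1/K², so P_cr,new = P_cr,old × (K_old/K_new)² = 21.2 × (1/0.5)²
= 21.2 × 4.000 = 84.8 kN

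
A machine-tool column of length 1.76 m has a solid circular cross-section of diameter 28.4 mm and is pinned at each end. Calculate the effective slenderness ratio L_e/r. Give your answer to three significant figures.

λ ≈ 248

For a solid circle r = d/4 = 28.4/4 = 7.100 mm
L_e = K·L = 1 × 1.76 m = 1.760 m = 1760.0 mm
λ = L_e / r_min = 1760.0 / 7.100 = 248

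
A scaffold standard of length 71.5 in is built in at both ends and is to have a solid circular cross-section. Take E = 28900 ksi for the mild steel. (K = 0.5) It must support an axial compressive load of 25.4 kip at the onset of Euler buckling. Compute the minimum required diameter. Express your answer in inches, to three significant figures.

d ≈ 1.23 in

L_e = K·L = 0.5 × 71.5 = 35.75 in
Required I = P_cr·L_e²/(π²E) = 2.540×10^4 × 35.75² / (π² × 2.89×10^7) = 0.1138 in⁴
Solid circle: I = πd⁴/64  ⇒  d = (64I/π)^(1/4) = (64×0.1138/π)^(1/4) = 1.23 in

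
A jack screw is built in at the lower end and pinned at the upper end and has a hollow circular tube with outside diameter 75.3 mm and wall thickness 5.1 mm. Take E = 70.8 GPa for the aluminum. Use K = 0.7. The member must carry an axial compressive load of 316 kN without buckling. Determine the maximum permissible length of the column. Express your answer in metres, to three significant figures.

Inner diameter d_i = 75.3 − 2×5.1 = 65.10 mm
I = π(d_o⁴ − d_i⁴)/64 = π(75.3⁴ − 65.10⁴)/64 = 6.965×10^5 mm⁴
I = 6.965×10^-7 m⁴
At the buckling limit P_cr = P = 3.160×10^5 N
From P_cr = π²EI/(K·L)²:  L = (1/K)·√(π²EI/P_cr) = (1/0.7)·√(π²×7.08×10^10×6.965×10^-7/3.160×10^5)
L = 1.77 m

L_max ≈ 1.77 m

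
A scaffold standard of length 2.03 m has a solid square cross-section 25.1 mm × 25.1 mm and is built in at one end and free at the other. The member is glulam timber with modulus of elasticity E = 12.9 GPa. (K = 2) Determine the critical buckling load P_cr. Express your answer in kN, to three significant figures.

P_cr ≈ 0.255 kN

I = a⁴/12 = 25.1⁴/12 = 3.308×10^4 mm⁴
I = 3.308×10^4 mm⁴ = 3.308×10^-8 m⁴
Effective length L_e = K·L = 2 × 2.03 = 4.060 m
P_cr = π²EI / L_e² = π² × 12.9×10⁹ × 3.308×10^-8 / 4.060² = 255.5 N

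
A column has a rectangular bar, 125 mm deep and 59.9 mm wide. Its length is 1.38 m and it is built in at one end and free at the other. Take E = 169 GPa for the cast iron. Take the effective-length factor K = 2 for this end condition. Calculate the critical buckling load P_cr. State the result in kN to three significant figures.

Buckling occurs about the weak axis: I_min = h·b³/12 with b = 59.9 mm (the shorter side).
I_min = 125×59.9³/12 = 2.239×10^6 mm⁴
I = 2.239×10^6 mm⁴ = 2.239×10^-6 m⁴
Effective length L_e = K·L = 2 × 1.38 = 2.760 m
P_cr = π²EI / L_e² = π² × 169×10⁹ × 2.239×10^-6 / 2.760² = 4.902×10^5 N

P_cr ≈ 490 kN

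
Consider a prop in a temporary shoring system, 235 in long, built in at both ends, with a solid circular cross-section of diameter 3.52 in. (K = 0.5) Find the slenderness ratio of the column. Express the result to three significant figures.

λ ≈ 134

I = πd⁴/64 = π×3.52⁴/64 = 7.536 in⁴
A = 9.731 in²;  r_min = √(I/A) = √(7.536/9.731) = 0.8800 in
L_e = K·L = 0.5 × 235 = 117.5 in
λ = L_e / r_min = 117.50 / 0.8800 = 134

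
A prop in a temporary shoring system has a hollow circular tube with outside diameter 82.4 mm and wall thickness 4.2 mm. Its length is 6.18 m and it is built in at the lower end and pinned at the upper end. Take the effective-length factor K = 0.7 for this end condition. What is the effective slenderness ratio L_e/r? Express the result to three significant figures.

λ ≈ 156

Inner diameter d_i = 82.4 − 2×4.2 = 74.00 mm
I = π(d_o⁴ − d_i⁴)/64 = π(82.4⁴ − 74.00⁴)/64 = 7.910×10^5 mm⁴
A = 1.032×10^3 mm²;  r_min = √(I/A) = √(7.910×10^5/1.032×10^3) = 27.69 mm
L_e = K·L = 0.7 × 6.18 m = 4.326 m = 4326.0 mm
λ = L_e / r_min = 4326.0 / 27.69 = 156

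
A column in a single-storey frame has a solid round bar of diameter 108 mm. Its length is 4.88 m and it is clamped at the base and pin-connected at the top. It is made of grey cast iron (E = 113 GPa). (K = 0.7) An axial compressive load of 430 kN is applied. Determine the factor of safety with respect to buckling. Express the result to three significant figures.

I = πd⁴/64 = π×108⁴/64 = 6.678×10^6 mm⁴
I = 6.678×10^6 mm⁴ = 6.678×10^-6 m⁴
Effective length L_e = K·L = 0.7 × 4.88 = 3.416 m
P_cr = π²EI / L_e² = π² × 113×10⁹ × 6.678×10^-6 / 3.416² = 6.383×10^5 N
Factor of safety n = P_cr / P = 638.27 / 430 = 1.48

n ≈ 1.48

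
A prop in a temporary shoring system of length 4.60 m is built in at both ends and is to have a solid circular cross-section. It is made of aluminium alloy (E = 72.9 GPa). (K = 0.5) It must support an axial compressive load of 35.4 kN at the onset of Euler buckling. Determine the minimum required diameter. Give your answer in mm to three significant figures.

L_e = K·L = 0.5 × 4.60 = 2.300 m
Required I = P_cr·L_e²/(π²E) = 3.540×10^4 × 2.300² / (π² × 7.29×10^10) = 2.603×10^-7 m⁴
I_req = 2.603×10^5 mm⁴
Solid circle: I = πd⁴/64  ⇒  d = (64I/π)^(1/4) = (64×2.603×10^5/π)^(1/4) = 48.0 mm

d ≈ 48.0 mm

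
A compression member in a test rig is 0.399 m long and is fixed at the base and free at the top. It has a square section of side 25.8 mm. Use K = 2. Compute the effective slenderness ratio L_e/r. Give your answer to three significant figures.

λ ≈ 107

For a square r = a/√12 = 25.8/√12 = 7.448 mm
L_e = K·L = 2 × 0.399 m = 0.7980 m = 798.00 mm
λ = L_e / r_min = 798.00 / 7.448 = 107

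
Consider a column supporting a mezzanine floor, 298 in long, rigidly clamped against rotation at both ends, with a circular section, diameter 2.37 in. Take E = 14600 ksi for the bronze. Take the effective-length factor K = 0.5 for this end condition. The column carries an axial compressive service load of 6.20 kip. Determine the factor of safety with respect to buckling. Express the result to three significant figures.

n ≈ 1.62

I = πd⁴/64 = π×2.37⁴/64 = 1.549 in⁴
Effective length L_e = K·L = 0.5 × 298 = 149.0 in
P_cr = π²EI / L_e² = π² × 14600×10³ × 1.549 / 149.0² = 1.005×10^4 lb
Factor of safety n = P_cr / P = 10.052 / 6.20 = 1.62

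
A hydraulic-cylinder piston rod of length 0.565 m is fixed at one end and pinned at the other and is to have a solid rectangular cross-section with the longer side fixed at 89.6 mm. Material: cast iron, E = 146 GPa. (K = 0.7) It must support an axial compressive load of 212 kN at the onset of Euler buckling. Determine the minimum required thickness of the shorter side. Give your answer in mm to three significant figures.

L_e = K·L = 0.7 × 0.565 = 0.3955 m
Required I = P_cr·L_e²/(π²E) = 2.120×10^5 × 0.3955² / (π² × 1.46×10^11) = 2.301×10^-8 m⁴
I_req = 2.301×10^4 mm⁴
Rectangle, weak axis: I_min = h·b³/12 with h = 89.6 mm fixed  ⇒  b = (12I/h)^(1/3) = 14.6 mm

b ≈ 14.6 mm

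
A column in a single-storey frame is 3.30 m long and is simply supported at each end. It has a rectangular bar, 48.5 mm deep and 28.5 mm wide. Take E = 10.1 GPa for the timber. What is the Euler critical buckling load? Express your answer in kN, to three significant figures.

P_cr ≈ 0.856 kN

Buckling occurs about the weak axis: I_min = h·b³/12 with b = 28.5 mm (the shorter side).
I_min = 48.5×28.5³/12 = 9.356×10^4 mm⁴
I = 9.356×10^4 mm⁴ = 9.356×10^-8 m⁴
Effective length L_e = K·L = 1 × 3.30 = 3.300 m
P_cr = π²EI / L_e² = π² × 10.1×10⁹ × 9.356×10^-8 / 3.300² = 856.4 N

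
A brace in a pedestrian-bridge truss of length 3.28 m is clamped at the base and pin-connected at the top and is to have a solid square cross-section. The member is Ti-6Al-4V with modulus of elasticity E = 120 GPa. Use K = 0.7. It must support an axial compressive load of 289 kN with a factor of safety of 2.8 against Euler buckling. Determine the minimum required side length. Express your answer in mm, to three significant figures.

a ≈ 81.1 mm

Required P_cr = n·P = 2.8 × 289 = 809.2 kN
L_e = K·L = 0.7 × 3.28 = 2.296 m
Required I = P_cr·L_e²/(π²E) = 8.092×10^5 × 2.296² / (π² × 1.20×10^11) = 3.602×10^-6 m⁴
I_req = 3.602×10^6 mm⁴
Solid square: I = a⁴/12  ⇒  a = (12I)^(1/4) = (12×3.602×10^6)^(1/4) = 81.1 mm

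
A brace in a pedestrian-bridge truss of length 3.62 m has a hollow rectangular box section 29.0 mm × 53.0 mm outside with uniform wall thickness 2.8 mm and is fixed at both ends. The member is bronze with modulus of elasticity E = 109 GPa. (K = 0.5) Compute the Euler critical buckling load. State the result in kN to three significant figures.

P_cr ≈ 18.8 kN

Inner dimensions: h_i = 53.0 − 2×2.8 = 47.40 mm, b_i = 29.0 − 2×2.8 = 23.40 mm
Weak-axis I_min = (h_o·b_o³ − h_i·b_i³)/12 with b_o = 29.0, b_i = 23.40 mm (shorter outer/inner sides).
I_min = (53.0×29.0³ − 47.40×23.40³)/12 = 5.711×10^4 mm⁴
I = 5.711×10^4 mm⁴ = 5.711×10^-8 m⁴
Effective length L_e = K·L = 0.5 × 3.62 = 1.810 m
P_cr = π²EI / L_e² = π² × 109×10⁹ × 5.711×10^-8 / 1.810² = 1.875×10^4 N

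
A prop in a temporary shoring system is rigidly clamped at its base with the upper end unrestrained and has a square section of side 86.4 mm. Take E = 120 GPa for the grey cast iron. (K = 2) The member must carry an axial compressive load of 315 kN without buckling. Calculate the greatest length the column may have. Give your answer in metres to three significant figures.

I = a⁴/12 = 86.4⁴/12 = 4.644×10^6 mm⁴
I = 4.644×10^-6 m⁴
At the buckling limit P_cr = P = 3.150×10^5 N
From P_cr = π²EI/(K·L)²:  L = (1/K)·√(π²EI/P_cr) = (1/2)·√(π²×1.20×10^11×4.644×10^-6/3.150×10^5)
L = 2.09 m

L_max ≈ 2.09 m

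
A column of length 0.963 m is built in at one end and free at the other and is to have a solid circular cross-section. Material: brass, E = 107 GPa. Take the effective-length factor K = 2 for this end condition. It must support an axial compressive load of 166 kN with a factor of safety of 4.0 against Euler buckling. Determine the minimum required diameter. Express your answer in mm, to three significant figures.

Required P_cr = n·P = 4.0 × 166 = 664.0 kN
L_e = K·L = 2 × 0.963 = 1.926 m
Required I = P_cr·L_e²/(π²E) = 6.640×10^5 × 1.926² / (π² × 1.07×10^11) = 2.332×10^-6 m⁴
I_req = 2.332×10^6 mm⁴
Solid circle: I = πd⁴/64  ⇒  d = (64I/π)^(1/4) = (64×2.332×10^6/π)^(1/4) = 83.0 mm

d ≈ 83.0 mm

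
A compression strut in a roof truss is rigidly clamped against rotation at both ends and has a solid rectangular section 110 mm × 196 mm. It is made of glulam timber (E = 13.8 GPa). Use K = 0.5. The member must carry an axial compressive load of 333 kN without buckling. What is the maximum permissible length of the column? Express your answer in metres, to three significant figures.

L_max ≈ 5.96 m

Buckling occurs about the weak axis: I_min = h·b³/12 with b = 110 mm (the shorter side).
I_min = 196×110³/12 = 2.174×10^7 mm⁴
I = 2.174×10^-5 m⁴
At the buckling limit P_cr = P = 3.330×10^5 N
From P_cr = π²EI/(K·L)²:  L = (1/K)·√(π²EI/P_cr) = (1/0.5)·√(π²×1.38×10^10×2.174×10^-5/3.330×10^5)
L = 5.96 m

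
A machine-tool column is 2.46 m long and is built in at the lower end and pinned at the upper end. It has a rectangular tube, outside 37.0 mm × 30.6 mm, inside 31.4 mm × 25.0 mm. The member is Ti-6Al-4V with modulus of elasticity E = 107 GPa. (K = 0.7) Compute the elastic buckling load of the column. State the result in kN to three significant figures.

P_cr ≈ 16.9 kN

Weak-axis I_min = (h_o·b_o³ − h_i·b_i³)/12 with b_o = 30.6, b_i = 25.00 mm (shorter outer/inner sides).
I_min = (37.0×30.6³ − 31.40×25.00³)/12 = 4.746×10^4 mm⁴
I = 4.746×10^4 mm⁴ = 4.746×10^-8 m⁴
Effective length L_e = K·L = 0.7 × 2.46 = 1.722 m
P_cr = π²EI / L_e² = π² × 107×10⁹ × 4.746×10^-8 / 1.722² = 1.690×10^4 N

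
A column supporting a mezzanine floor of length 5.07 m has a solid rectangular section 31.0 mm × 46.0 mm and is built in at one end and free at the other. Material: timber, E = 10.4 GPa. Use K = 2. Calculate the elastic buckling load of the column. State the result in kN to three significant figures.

Buckling occurs about the weak axis: I_min = h·b³/12 with b = 31.0 mm (the shorter side).
I_min = 46.0×31.0³/12 = 1.142×10^5 mm⁴
I = 1.142×10^5 mm⁴ = 1.142×10^-7 m⁴
Effective length L_e = K·L = 2 × 5.07 = 10.14 m
P_cr = π²EI / L_e² = π² × 10.4×10⁹ × 1.142×10^-7 / 10.14² = 114.0 N

P_cr ≈ 0.114 kN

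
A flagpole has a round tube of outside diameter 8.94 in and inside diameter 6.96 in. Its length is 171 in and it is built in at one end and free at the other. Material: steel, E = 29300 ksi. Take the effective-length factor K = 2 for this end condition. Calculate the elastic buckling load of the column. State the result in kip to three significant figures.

P_cr ≈ 490 kip

d_o = 8.94 in, d_i = 6.96 in
I = π(d_o⁴ − d_i⁴)/64 = π(8.94⁴ − 6.960⁴)/64 = 198.4 in⁴
Effective length L_e = K·L = 2 × 171 = 342.0 in
P_cr = π²EI / L_e² = π² × 29300×10³ × 198.4 / 342.0² = 4.904×10^5 lb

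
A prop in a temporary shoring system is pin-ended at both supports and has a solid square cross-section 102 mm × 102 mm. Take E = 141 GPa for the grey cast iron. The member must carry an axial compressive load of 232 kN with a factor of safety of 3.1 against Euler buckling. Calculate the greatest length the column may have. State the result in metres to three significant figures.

I = a⁴/12 = 102⁴/12 = 9.020×10^6 mm⁴
I = 9.020×10^-6 m⁴
Required critical load P_cr = n·P = 3.1 × 232 = 719.2 kN = 7.192×10^5 N
From P_cr = π²EI/(K·L)²:  L = (1/K)·√(π²EI/P_cr) = (1/1)·√(π²×1.41×10^11×9.020×10^-6/7.192×10^5)
L = 4.18 m

L_max ≈ 4.18 m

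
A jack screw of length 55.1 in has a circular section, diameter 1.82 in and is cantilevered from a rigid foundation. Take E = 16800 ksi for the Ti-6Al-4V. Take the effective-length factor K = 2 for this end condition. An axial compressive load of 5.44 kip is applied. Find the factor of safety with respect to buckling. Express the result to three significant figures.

n ≈ 1.35

I = πd⁴/64 = π×1.82⁴/64 = 0.5386 in⁴
Effective length L_e = K·L = 2 × 55.1 = 110.2 in
P_cr = π²EI / L_e² = π² × 16800×10³ × 0.5386 / 110.2² = 7.354×10^3 lb
Factor of safety n = P_cr / P = 7.3536 / 5.44 = 1.35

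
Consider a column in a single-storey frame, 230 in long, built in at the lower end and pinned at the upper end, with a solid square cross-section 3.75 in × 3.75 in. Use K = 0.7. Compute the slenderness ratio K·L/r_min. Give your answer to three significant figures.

λ ≈ 149

For a square r = a/√12 = 3.75/√12 = 1.083 in
L_e = K·L = 0.7 × 230 = 161.0 in
λ = L_e / r_min = 161.00 / 1.083 = 149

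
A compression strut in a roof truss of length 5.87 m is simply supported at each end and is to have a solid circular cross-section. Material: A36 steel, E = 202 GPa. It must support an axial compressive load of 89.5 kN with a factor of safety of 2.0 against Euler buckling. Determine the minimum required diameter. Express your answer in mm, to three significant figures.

Required P_cr = n·P = 2.0 × 89.5 = 179.0 kN
L_e = K·L = 1 × 5.87 = 5.870 m
Required I = P_cr·L_e²/(π²E) = 1.790×10^5 × 5.870² / (π² × 2.02×10^11) = 3.094×10^-6 m⁴
I_req = 3.094×10^6 mm⁴
Solid circle: I = πd⁴/64  ⇒  d = (64I/π)^(1/4) = (64×3.094×10^6/π)^(1/4) = 89.1 mm

d ≈ 89.1 mm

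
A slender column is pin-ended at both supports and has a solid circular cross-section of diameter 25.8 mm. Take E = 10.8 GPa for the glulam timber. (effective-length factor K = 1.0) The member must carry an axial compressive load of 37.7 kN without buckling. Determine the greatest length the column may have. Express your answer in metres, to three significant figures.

I = πd⁴/64 = π×25.8⁴/64 = 2.175×10^4 mm⁴
I = 2.175×10^-8 m⁴
At the buckling limit P_cr = P = 3.770×10^4 N
From P_cr = π²EI/(K·L)²:  L = (1/K)·√(π²EI/P_cr) = (1/1)·√(π²×1.08×10^10×2.175×10^-8/3.770×10^4)
L = 0.248 m

L_max ≈ 0.248 m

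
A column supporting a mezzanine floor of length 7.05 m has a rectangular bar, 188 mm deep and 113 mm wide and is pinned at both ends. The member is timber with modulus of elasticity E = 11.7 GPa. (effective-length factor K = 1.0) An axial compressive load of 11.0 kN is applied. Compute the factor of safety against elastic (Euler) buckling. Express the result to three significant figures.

n ≈ 4.77

Buckling occurs about the weak axis: I_min = h·b³/12 with b = 113 mm (the shorter side).
I_min = 188×113³/12 = 2.261×10^7 mm⁴
I = 2.261×10^7 mm⁴ = 2.261×10^-5 m⁴
Effective length L_e = K·L = 1 × 7.05 = 7.050 m
P_cr = π²EI / L_e² = π² × 11.7×10⁹ × 2.261×10^-5 / 7.050² = 5.252×10^4 N
Factor of safety n = P_cr / P = 52.519 / 11.0 = 4.77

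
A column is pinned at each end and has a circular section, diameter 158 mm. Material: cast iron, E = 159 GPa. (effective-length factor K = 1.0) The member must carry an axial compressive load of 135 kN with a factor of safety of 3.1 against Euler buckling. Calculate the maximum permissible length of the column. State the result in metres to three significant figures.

I = πd⁴/64 = π×158⁴/64 = 3.059×10^7 mm⁴
I = 3.059×10^-5 m⁴
Required critical load P_cr = n·P = 3.1 × 135 = 418.5 kN = 4.185×10^5 N
From P_cr = π²EI/(K·L)²:  L = (1/K)·√(π²EI/P_cr) = (1/1)·√(π²×1.59×10^11×3.059×10^-5/4.185×10^5)
L = 10.7 m

L_max ≈ 10.7 m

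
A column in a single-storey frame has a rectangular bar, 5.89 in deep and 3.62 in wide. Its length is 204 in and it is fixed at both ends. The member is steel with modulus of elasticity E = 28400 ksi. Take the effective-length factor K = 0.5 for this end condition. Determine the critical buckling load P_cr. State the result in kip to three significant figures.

P_cr ≈ 627 kip

Buckling occurs about the weak axis: I_min = h·b³/12 with b = 3.62 in (the shorter side).
I_min = 5.89×3.62³/12 = 23.28 in⁴
Effective length L_e = K·L = 0.5 × 204 = 102.0 in
P_cr = π²EI / L_e² = π² × 28400×10³ × 23.28 / 102.0² = 6.273×10^5 lb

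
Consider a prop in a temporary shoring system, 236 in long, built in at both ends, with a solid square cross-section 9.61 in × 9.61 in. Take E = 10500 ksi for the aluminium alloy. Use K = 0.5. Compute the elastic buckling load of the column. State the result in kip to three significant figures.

P_cr ≈ 5290 kip

I = a⁴/12 = 9.61⁴/12 = 710.7 in⁴
Effective length L_e = K·L = 0.5 × 236 = 118.0 in
P_cr = π²EI / L_e² = π² × 10500×10³ × 710.7 / 118.0² = 5.290×10^6 lb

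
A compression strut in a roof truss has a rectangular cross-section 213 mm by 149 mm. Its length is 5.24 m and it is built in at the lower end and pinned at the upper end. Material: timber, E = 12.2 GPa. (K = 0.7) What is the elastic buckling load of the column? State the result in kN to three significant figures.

P_cr ≈ 525 kN

Buckling occurs about the weak axis: I_min = h·b³/12 with b = 149 mm (the shorter side).
I_min = 213×149³/12 = 5.872×10^7 mm⁴
I = 5.872×10^7 mm⁴ = 5.872×10^-5 m⁴
Effective length L_e = K·L = 0.7 × 5.24 = 3.668 m
P_cr = π²EI / L_e² = π² × 12.2×10⁹ × 5.872×10^-5 / 3.668² = 5.255×10^5 N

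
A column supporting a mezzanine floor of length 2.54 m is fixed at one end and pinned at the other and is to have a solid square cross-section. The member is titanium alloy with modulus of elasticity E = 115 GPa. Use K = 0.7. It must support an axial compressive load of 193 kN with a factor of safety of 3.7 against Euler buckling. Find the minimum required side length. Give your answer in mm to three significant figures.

a ≈ 69.9 mm

Required P_cr = n·P = 3.7 × 193 = 714.1 kN
L_e = K·L = 0.7 × 2.54 = 1.778 m
Required I = P_cr·L_e²/(π²E) = 7.141×10^5 × 1.778² / (π² × 1.15×10^11) = 1.989×10^-6 m⁴
I_req = 1.989×10^6 mm⁴
Solid square: I = a⁴/12  ⇒  a = (12I)^(1/4) = (12×1.989×10^6)^(1/4) = 69.9 mm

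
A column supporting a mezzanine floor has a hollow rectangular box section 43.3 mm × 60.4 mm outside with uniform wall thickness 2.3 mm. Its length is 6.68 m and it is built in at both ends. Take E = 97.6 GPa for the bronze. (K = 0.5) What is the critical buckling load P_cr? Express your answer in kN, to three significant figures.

P_cr ≈ 12.0 kN

Inner dimensions: h_i = 60.4 − 2×2.3 = 55.80 mm, b_i = 43.3 − 2×2.3 = 38.70 mm
Weak-axis I_min = (h_o·b_o³ − h_i·b_i³)/12 with b_o = 43.3, b_i = 38.70 mm (shorter outer/inner sides).
I_min = (60.4×43.3³ − 55.80×38.70³)/12 = 1.391×10^5 mm⁴
I = 1.391×10^5 mm⁴ = 1.391×10^-7 m⁴
Effective length L_e = K·L = 0.5 × 6.68 = 3.340 m
P_cr = π²EI / L_e² = π² × 97.6×10⁹ × 1.391×10^-7 / 3.340² = 1.201×10^4 N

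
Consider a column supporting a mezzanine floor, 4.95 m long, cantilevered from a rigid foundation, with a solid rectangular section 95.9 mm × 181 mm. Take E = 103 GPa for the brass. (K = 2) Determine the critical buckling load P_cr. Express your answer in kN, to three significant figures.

P_cr ≈ 138 kN

Buckling occurs about the weak axis: I_min = h·b³/12 with b = 95.9 mm (the shorter side).
I_min = 181×95.9³/12 = 1.330×10^7 mm⁴
I = 1.330×10^7 mm⁴ = 1.330×10^-5 m⁴
Effective length L_e = K·L = 2 × 4.95 = 9.900 m
P_cr = π²EI / L_e² = π² × 103×10⁹ × 1.330×10^-5 / 9.900² = 1.380×10^5 N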